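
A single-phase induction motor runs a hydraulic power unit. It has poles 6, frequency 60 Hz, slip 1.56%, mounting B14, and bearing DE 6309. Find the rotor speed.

n_s = 120f/p = 120×60/6 = 1200 rpm
n = n_s(1 − s) = 1200 × (1 − 0.0156) = 1181 rpm

1181 rpm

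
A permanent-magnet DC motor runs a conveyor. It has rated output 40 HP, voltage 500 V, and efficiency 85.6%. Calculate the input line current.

69.7 A

P_out = 40 × 746 = 29840 W
P_in = P_out / η = 29840 / 0.856 = 34860 W
I = P_in / V = 34860 / 500 = 69.7 A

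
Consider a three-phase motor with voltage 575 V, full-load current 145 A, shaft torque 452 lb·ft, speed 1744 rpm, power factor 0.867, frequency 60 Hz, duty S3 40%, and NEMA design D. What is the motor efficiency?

τ = 452 lb·ft × 1.356 = 612.9 N·m
ω = 2π × 1744/60 = 182.6 rad/s; P_out = τω = 612.9 × 182.6 = 111916 W
P_in = √3·V_L·I_L·cosφ = 1.732 × 575 × 145 × 0.867 = 125200 W
η = P_out / P_in = 111916 / 125200 = 0.894 = 89.4%

89.4 %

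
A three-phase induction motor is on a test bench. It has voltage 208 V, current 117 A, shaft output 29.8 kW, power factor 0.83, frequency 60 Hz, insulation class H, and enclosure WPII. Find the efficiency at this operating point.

85.2 %

P_out = 29.8 kW = 29800 W
P_in = √3·V_L·I_L·cosφ = 1.732 × 208 × 117 × 0.83 = 34984 W
η = P_out / P_in = 29800 / 34984 = 0.852 = 85.2%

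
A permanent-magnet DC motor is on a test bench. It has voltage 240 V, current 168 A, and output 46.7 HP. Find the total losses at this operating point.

5.48 kW

P_in = V·I = 240×168 = 40320 W
P_out = 46.7×746 = 34838 W
Losses = P_in − P_out = 40320 − 34838 = 5482 W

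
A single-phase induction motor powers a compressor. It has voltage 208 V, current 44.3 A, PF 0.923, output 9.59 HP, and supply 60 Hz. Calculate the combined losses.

P_in = V·I·cosφ = 208×44.3×0.923 = 8505 W
P_out = 9.59×746 = 7154 W
Losses = P_in − P_out = 8505 − 7154 = 1351 W

1350 W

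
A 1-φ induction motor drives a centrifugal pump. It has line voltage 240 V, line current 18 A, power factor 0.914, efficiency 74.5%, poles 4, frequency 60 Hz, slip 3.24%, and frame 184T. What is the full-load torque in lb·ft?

P_in = V·I·cosφ = 240 × 18 × 0.914 = 3948 W
P_out = η·P_in = 0.745 × 3948 = 2941 W
n_s = 120×60/4 = 1800 rpm; n = 1800×(1−0.0324) = 1742 rpm
ω = 2π×1742/60 = 182.4 rad/s
τ = P_out/ω = 2941/182.4 = 16.12 N·m
In lb·ft: 16.12/1.356 = 11.9 lb·ft

11.9 lb·ft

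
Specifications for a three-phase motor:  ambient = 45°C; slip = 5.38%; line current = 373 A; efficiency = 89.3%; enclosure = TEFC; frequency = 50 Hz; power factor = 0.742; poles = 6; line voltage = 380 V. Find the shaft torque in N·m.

1640 N·m

P_in = √3·V·I·cosφ = 1.732 × 380 × 373 × 0.742 = 182156 W
P_out = η·P_in = 0.893 × 182156 = 162665 W
n_s = 120×50/6 = 1000 rpm; n = 1000×(1−0.0538) = 946 rpm
ω = 2π×946/60 = 99.06 rad/s
τ = P_out/ω = 162665/99.06 = 1640 N·m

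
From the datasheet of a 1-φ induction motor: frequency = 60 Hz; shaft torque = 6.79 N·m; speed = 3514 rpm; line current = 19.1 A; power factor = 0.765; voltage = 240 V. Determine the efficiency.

71.3 %

ω = 2π × 3514/60 = 368 rad/s; P_out = τω = 6.79 × 368 = 2499 W
P_in = V·I·cosφ = 240 × 19.1 × 0.765 = 3507 W
η = P_out / P_in = 2499 / 3507 = 0.713 = 71.3%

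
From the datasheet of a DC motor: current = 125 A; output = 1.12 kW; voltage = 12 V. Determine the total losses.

P_in = V·I = 12×125 = 1500 W
P_out = 1120 W
Losses = P_in − P_out = 1500 − 1120 = 380 W

380 W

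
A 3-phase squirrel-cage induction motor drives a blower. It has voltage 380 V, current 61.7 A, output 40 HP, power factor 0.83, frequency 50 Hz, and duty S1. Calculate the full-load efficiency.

P_out = 40 × 746 = 29840 W
P_in = √3·V_L·I_L·cosφ = 1.732 × 380 × 61.7 × 0.83 = 33705 W
η = P_out / P_in = 29840 / 33705 = 0.885 = 88.5%

88.5 %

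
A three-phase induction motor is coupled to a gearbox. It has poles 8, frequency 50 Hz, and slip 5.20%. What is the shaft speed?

n_s = 120f/p = 120×50/8 = 750 rpm
n = n_s(1 − s) = 750 × (1 − 0.052) = 711 rpm

711 rpm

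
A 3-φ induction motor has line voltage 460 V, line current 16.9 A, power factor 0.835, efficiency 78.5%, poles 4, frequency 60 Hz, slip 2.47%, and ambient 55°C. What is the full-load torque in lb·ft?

35.4 lb·ft

P_in = √3·V·I·cosφ = 1.732 × 460 × 16.9 × 0.835 = 11243 W
P_out = η·P_in = 0.785 × 11243 = 8826 W
n_s = 120×60/4 = 1800 rpm; n = 1800×(1−0.0247) = 1756 rpm
ω = 2π×1756/60 = 183.9 rad/s
τ = P_out/ω = 8826/183.9 = 47.99 N·m
In lb·ft: 47.99/1.356 = 35.4 lb·ft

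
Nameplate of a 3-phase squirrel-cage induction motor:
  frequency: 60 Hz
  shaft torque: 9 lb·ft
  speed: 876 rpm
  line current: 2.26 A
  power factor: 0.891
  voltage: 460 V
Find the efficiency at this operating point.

69.8 %

τ = 9 lb·ft × 1.356 = 12.2 N·m
ω = 2π × 876/60 = 91.73 rad/s; P_out = τω = 12.2 × 91.73 = 1119 W
P_in = √3·V_L·I_L·cosφ = 1.732 × 460 × 2.26 × 0.891 = 1604 W
η = P_out / P_in = 1119 / 1604 = 0.698 = 69.8%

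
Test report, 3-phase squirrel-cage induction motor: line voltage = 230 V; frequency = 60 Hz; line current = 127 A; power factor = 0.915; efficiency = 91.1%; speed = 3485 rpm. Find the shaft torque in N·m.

116 N·m

P_in = √3·V·I·cosφ = 1.732 × 230 × 127 × 0.915 = 46291 W
P_out = η·P_in = 0.911 × 46291 = 42171 W
n = 3485 rpm
ω = 2π×3485/60 = 364.9 rad/s
τ = P_out/ω = 42171/364.9 = 116 N·m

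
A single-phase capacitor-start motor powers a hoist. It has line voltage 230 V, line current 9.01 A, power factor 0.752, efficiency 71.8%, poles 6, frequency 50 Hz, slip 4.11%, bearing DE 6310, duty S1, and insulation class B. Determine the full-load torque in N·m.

P_in = V·I·cosφ = 230 × 9.01 × 0.752 = 1558 W
P_out = η·P_in = 0.718 × 1558 = 1119 W
n_s = 120×50/6 = 1000 rpm; n = 1000×(1−0.0411) = 959 rpm
ω = 2π×959/60 = 100.4 rad/s
τ = P_out/ω = 1119/100.4 = 11.1 N·m

11.1 N·m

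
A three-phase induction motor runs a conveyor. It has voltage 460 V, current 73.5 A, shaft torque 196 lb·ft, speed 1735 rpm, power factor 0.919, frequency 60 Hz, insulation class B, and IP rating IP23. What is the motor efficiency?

τ = 196 lb·ft × 1.356 = 265.8 N·m
ω = 2π × 1735/60 = 181.7 rad/s; P_out = τω = 265.8 × 181.7 = 48296 W
P_in = √3·V_L·I_L·cosφ = 1.732 × 460 × 73.5 × 0.919 = 53816 W
η = P_out / P_in = 48296 / 53816 = 0.897 = 89.7%

89.7 %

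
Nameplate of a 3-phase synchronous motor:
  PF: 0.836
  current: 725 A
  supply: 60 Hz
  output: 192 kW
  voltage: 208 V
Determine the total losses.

26400 W

P_in = √3·V·I·cosφ = 1.732×208×725×0.836 = 218351 W
P_out = 192000 W
Losses = P_in − P_out = 218351 − 192000 = 26351 W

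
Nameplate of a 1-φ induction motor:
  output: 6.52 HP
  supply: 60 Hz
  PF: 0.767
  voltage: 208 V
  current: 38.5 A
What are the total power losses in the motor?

1.28 kW

P_in = V·I·cosφ = 208×38.5×0.767 = 6142 W
P_out = 6.52×746 = 4864 W
Losses = P_in − P_out = 6142 − 4864 = 1278 W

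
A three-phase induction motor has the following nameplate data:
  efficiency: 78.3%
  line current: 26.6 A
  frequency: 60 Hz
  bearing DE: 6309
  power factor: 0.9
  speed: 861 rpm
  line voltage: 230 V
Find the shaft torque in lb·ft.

61.1 lb·ft

P_in = √3·V·I·cosφ = 1.732 × 230 × 26.6 × 0.9 = 9537 W
P_out = η·P_in = 0.783 × 9537 = 7467 W
n = 861 rpm
ω = 2π×861/60 = 90.16 rad/s
τ = P_out/ω = 7467/90.16 = 82.82 N·m
In lb·ft: 82.82/1.356 = 61.1 lb·ft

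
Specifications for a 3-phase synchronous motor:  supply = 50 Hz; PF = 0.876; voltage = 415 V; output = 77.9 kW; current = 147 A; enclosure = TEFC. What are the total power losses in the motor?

14700 W

P_in = √3·V·I·cosφ = 1.732×415×147×0.876 = 92559 W
P_out = 77900 W
Losses = P_in − P_out = 92559 − 77900 = 14659 W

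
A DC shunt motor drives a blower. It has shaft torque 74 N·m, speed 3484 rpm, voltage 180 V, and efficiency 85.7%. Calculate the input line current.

ω = 2π×3484/60 = 364.8 rad/s; P_out = τω = 74 × 364.8 = 26995 W
P_in = P_out / η = 26995 / 0.857 = 31499 W
I = P_in / V = 31499 / 180 = 175 A

175 A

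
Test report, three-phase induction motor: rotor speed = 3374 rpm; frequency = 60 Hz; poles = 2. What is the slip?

6.3 %

n_s = 120f/p = 120×60/2 = 3600 rpm
s = (n_s − n)/n_s = (3600 − 3374)/3600 = 0.0628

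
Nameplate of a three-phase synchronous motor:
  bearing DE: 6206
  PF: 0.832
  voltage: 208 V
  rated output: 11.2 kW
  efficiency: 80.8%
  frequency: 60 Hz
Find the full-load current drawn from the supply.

46.2 A

P_out = 11.2 kW = 11200 W
P_in = P_out / η = 11200 / 0.808 = 13861 W
I_L = P_in / (√3·V_L·cosφ) = 13861 / (1.732 × 208 × 0.832) = 46.2 A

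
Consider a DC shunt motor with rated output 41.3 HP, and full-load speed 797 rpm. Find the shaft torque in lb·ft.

P_out = 41.3 × 746 = 30810 W
ω = 2π × 797/60 = 83.46 rad/s
τ = P_out/ω = 30810/83.46 = 369.2 N·m
In lb·ft: 369.2/1.356 = 272 lb·ft

272 lb·ft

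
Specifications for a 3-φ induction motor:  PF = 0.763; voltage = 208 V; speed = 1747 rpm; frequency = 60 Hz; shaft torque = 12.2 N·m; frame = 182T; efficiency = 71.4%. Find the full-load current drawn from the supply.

11.4 A

ω = 2π×1747/60 = 182.9 rad/s; P_out = τω = 12.2 × 182.9 = 2231 W
P_in = P_out / η = 2231 / 0.714 = 3125 W
I_L = P_in / (√3·V_L·cosφ) = 3125 / (1.732 × 208 × 0.763) = 11.4 A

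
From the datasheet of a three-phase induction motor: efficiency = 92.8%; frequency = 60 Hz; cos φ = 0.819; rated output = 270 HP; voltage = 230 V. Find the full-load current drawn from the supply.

P_out = 270 × 746 = 201420 W
P_in = P_out / η = 201420 / 0.928 = 217047 W
I_L = P_in / (√3·V_L·cosφ) = 217047 / (1.732 × 230 × 0.819) = 665 A

665 A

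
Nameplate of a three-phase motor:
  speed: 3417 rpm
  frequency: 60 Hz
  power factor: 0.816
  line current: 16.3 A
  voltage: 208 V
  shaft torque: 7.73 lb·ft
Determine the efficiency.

78.3 %

τ = 7.73 lb·ft × 1.356 = 10.48 N·m
ω = 2π × 3417/60 = 357.8 rad/s; P_out = τω = 10.48 × 357.8 = 3750 W
P_in = √3·V_L·I_L·cosφ = 1.732 × 208 × 16.3 × 0.816 = 4792 W
η = P_out / P_in = 3750 / 4792 = 0.783 = 78.3%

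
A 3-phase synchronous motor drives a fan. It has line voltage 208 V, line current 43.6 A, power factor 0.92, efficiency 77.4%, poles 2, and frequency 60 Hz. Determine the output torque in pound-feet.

P_in = √3·V·I·cosφ = 1.732 × 208 × 43.6 × 0.92 = 14451 W
P_out = η·P_in = 0.774 × 14451 = 11185 W
n = n_s = 120×60/2 = 3600 rpm (synchronous)
ω = 2π×3600/60 = 377 rad/s
τ = P_out/ω = 11185/377 = 29.67 N·m
In lb·ft: 29.67/1.356 = 21.9 lb·ft

21.9 lb·ft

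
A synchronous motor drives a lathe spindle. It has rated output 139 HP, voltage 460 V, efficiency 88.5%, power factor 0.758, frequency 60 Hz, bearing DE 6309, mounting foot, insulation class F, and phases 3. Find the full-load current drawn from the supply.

194 A

P_out = 139 × 746 = 103694 W
P_in = P_out / η = 103694 / 0.885 = 117168 W
I_L = P_in / (√3·V_L·cosφ) = 117168 / (1.732 × 460 × 0.758) = 194 A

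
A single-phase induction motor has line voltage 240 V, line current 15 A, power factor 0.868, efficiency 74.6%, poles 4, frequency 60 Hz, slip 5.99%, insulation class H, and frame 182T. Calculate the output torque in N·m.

13.2 N·m

P_in = V·I·cosφ = 240 × 15 × 0.868 = 3125 W
P_out = η·P_in = 0.746 × 3125 = 2331 W
n_s = 120×60/4 = 1800 rpm; n = 1800×(1−0.0599) = 1692 rpm
ω = 2π×1692/60 = 177.2 rad/s
τ = P_out/ω = 2331/177.2 = 13.2 N·m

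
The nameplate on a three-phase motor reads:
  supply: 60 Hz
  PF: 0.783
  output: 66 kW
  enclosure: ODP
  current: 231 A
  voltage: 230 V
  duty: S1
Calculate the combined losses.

6050 W

P_in = √3·V·I·cosφ = 1.732×230×231×0.783 = 72053 W
P_out = 66000 W
Losses = P_in − P_out = 72053 − 66000 = 6053 W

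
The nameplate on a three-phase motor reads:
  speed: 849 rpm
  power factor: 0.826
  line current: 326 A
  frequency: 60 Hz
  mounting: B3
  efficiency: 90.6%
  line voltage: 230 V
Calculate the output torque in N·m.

P_in = √3·V·I·cosφ = 1.732 × 230 × 326 × 0.826 = 107269 W
P_out = η·P_in = 0.906 × 107269 = 97186 W
n = 849 rpm
ω = 2π×849/60 = 88.91 rad/s
τ = P_out/ω = 97186/88.91 = 1090 N·m

1090 N·m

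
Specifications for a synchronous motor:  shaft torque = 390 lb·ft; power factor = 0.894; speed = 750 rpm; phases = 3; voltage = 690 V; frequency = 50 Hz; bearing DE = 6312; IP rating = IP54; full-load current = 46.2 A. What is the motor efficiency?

τ = 390 lb·ft × 1.356 = 528.8 N·m
ω = 2π × 750/60 = 78.54 rad/s; P_out = τω = 528.8 × 78.54 = 41532 W
P_in = √3·V_L·I_L·cosφ = 1.732 × 690 × 46.2 × 0.894 = 49360 W
η = P_out / P_in = 41532 / 49360 = 0.841 = 84.1%

84.1 %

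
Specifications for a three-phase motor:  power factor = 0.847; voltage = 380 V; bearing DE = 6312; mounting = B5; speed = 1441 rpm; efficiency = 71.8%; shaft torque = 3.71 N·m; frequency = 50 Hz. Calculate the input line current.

1.4 A

ω = 2π×1441/60 = 150.9 rad/s; P_out = τω = 3.71 × 150.9 = 560 W
P_in = P_out / η = 560 / 0.718 = 780 W
I_L = P_in / (√3·V_L·cosφ) = 780 / (1.732 × 380 × 0.847) = 1.4 A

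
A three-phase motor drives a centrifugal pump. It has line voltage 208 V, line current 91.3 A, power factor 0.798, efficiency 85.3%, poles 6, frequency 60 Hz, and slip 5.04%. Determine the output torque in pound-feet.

138 lb·ft

P_in = √3·V·I·cosφ = 1.732 × 208 × 91.3 × 0.798 = 26247 W
P_out = η·P_in = 0.853 × 26247 = 22389 W
n_s = 120×60/6 = 1200 rpm; n = 1200×(1−0.0504) = 1140 rpm
ω = 2π×1140/60 = 119.4 rad/s
τ = P_out/ω = 22389/119.4 = 187.5 N·m
In lb·ft: 187.5/1.356 = 138 lb·ft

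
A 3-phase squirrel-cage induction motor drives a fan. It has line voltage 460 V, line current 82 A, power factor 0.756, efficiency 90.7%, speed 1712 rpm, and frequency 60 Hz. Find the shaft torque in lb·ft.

184 lb·ft

P_in = √3·V·I·cosφ = 1.732 × 460 × 82 × 0.756 = 49390 W
P_out = η·P_in = 0.907 × 49390 = 44797 W
n = 1712 rpm
ω = 2π×1712/60 = 179.3 rad/s
τ = P_out/ω = 44797/179.3 = 249.8 N·m
In lb·ft: 249.8/1.356 = 184 lb·ft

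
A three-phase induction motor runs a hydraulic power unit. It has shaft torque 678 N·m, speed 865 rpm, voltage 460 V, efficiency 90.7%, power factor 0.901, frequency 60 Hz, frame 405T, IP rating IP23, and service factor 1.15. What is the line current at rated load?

ω = 2π×865/60 = 90.58 rad/s; P_out = τω = 678 × 90.58 = 61413 W
P_in = P_out / η = 61413 / 0.907 = 67710 W
I_L = P_in / (√3·V_L·cosφ) = 67710 / (1.732 × 460 × 0.901) = 94.3 A

94.3 A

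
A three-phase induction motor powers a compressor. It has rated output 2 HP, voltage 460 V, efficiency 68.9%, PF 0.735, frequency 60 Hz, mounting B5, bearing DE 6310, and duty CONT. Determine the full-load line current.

3.7 A

P_out = 2 × 746 = 1492 W
P_in = P_out / η = 1492 / 0.689 = 2165 W
I_L = P_in / (√3·V_L·cosφ) = 2165 / (1.732 × 460 × 0.735) = 3.7 A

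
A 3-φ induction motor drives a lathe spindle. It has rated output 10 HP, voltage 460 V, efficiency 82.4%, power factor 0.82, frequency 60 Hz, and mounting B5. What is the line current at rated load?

P_out = 10 × 746 = 7460 W
P_in = P_out / η = 7460 / 0.824 = 9053 W
I_L = P_in / (√3·V_L·cosφ) = 9053 / (1.732 × 460 × 0.82) = 13.9 A

13.9 A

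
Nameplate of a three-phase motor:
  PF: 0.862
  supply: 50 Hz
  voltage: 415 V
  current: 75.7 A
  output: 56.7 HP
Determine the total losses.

P_in = √3·V·I·cosφ = 1.732×415×75.7×0.862 = 46903 W
P_out = 56.7×746 = 42298 W
Losses = P_in − P_out = 46903 − 42298 = 4605 W

4610 W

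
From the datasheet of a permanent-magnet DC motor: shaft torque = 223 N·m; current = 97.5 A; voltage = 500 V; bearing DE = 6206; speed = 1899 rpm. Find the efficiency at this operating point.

91.0 %

ω = 2π × 1899/60 = 198.9 rad/s; P_out = τω = 223 × 198.9 = 44355 W
P_in = V·I = 500 × 97.5 = 48750 W
η = P_out / P_in = 44355 / 48750 = 0.910 = 91.0%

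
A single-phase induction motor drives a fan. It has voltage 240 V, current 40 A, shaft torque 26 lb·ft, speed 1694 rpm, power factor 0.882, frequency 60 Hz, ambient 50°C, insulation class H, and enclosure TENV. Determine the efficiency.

τ = 26 lb·ft × 1.356 = 35.26 N·m
ω = 2π × 1694/60 = 177.4 rad/s; P_out = τω = 35.26 × 177.4 = 6255 W
P_in = V·I·cosφ = 240 × 40 × 0.882 = 8467 W
η = P_out / P_in = 6255 / 8467 = 0.739 = 73.9%

73.9 %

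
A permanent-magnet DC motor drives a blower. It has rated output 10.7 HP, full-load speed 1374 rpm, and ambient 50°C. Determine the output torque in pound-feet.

40.9 lb·ft

P_out = 10.7 × 746 = 7982 W
ω = 2π × 1374/60 = 143.9 rad/s
τ = P_out/ω = 7982/143.9 = 55.47 N·m
In lb·ft: 55.47/1.356 = 40.9 lb·ft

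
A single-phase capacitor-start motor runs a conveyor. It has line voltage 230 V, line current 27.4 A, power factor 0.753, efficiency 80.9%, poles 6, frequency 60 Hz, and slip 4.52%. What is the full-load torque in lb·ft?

23.6 lb·ft

P_in = V·I·cosφ = 230 × 27.4 × 0.753 = 4745 W
P_out = η·P_in = 0.809 × 4745 = 3839 W
n_s = 120×60/6 = 1200 rpm; n = 1200×(1−0.0452) = 1146 rpm
ω = 2π×1146/60 = 120 rad/s
τ = P_out/ω = 3839/120 = 31.99 N·m
In lb·ft: 31.99/1.356 = 23.6 lb·ft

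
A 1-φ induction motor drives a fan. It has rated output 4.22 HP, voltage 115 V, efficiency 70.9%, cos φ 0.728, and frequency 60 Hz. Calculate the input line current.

P_out = 4.22 × 746 = 3148 W
P_in = P_out / η = 3148 / 0.709 = 4440 W
I = P_in / (V·cosφ) = 4440 / (115 × 0.728) = 53 A

53 A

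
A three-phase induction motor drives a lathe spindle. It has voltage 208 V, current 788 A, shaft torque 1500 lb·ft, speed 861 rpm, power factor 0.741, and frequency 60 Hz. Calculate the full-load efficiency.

τ = 1500 lb·ft × 1.356 = 2034 N·m
ω = 2π × 861/60 = 90.16 rad/s; P_out = τω = 2034 × 90.16 = 183385 W
P_in = √3·V_L·I_L·cosφ = 1.732 × 208 × 788 × 0.741 = 210356 W
η = P_out / P_in = 183385 / 210356 = 0.872 = 87.2%

87.2 %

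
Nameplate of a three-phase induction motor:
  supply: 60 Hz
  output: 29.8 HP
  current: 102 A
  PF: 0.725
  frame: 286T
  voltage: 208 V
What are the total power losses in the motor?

4.41 kW

P_in = √3·V·I·cosφ = 1.732×208×102×0.725 = 26641 W
P_out = 29.8×746 = 22231 W
Losses = P_in − P_out = 26641 − 22231 = 4410 W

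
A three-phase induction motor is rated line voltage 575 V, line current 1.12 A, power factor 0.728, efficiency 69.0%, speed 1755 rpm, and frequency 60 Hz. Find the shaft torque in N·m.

P_in = √3·V·I·cosφ = 1.732 × 575 × 1.12 × 0.728 = 812 W
P_out = η·P_in = 0.69 × 812 = 560 W
n = 1755 rpm
ω = 2π×1755/60 = 183.8 rad/s
τ = P_out/ω = 560/183.8 = 3.05 N·m

3.05 N·m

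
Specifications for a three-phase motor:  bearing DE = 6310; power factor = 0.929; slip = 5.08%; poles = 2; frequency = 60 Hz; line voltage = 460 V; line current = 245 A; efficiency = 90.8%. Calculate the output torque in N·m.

460 N·m

P_in = √3·V·I·cosφ = 1.732 × 460 × 245 × 0.929 = 181337 W
P_out = η·P_in = 0.908 × 181337 = 164654 W
n_s = 120×60/2 = 3600 rpm; n = 3600×(1−0.0508) = 3417 rpm
ω = 2π×3417/60 = 357.8 rad/s
τ = P_out/ω = 164654/357.8 = 460 N·m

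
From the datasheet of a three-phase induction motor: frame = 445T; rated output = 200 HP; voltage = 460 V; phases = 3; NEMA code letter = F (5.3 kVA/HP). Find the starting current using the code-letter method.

S_LR = 5.3 × 200 = 1060 kVA
I_LR = S_LR/(√3·V_L) = 1060000/(1.732×460) = 1330 A

1330 A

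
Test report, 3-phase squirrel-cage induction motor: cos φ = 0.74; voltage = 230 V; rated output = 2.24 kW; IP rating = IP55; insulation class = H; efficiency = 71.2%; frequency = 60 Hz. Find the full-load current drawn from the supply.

10.7 A

P_out = 2.24 kW = 2240 W
P_in = P_out / η = 2240 / 0.712 = 3146 W
I_L = P_in / (√3·V_L·cosφ) = 3146 / (1.732 × 230 × 0.74) = 10.7 A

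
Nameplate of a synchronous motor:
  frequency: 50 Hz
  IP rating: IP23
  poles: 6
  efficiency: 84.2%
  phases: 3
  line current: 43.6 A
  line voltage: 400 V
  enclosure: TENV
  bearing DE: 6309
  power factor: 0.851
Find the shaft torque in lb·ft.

P_in = √3·V·I·cosφ = 1.732 × 400 × 43.6 × 0.851 = 25705 W
P_out = η·P_in = 0.842 × 25705 = 21644 W
n = n_s = 120×50/6 = 1000 rpm (synchronous)
ω = 2π×1000/60 = 104.7 rad/s
τ = P_out/ω = 21644/104.7 = 206.7 N·m
In lb·ft: 206.7/1.356 = 152 lb·ft

152 lb·ft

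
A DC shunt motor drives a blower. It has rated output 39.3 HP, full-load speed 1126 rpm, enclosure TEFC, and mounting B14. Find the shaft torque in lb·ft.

183 lb·ft

P_out = 39.3 × 746 = 29318 W
ω = 2π × 1126/60 = 117.9 rad/s
τ = P_out/ω = 29318/117.9 = 248.7 N·m
In lb·ft: 248.7/1.356 = 183 lb·ft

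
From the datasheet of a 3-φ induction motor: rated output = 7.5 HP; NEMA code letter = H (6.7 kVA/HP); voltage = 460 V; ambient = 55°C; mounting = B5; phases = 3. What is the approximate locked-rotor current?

S_LR = 6.7 × 7.5 = 50.25 kVA
I_LR = S_LR/(√3·V_L) = 50250/(1.732×460) = 63.1 A

63.1 A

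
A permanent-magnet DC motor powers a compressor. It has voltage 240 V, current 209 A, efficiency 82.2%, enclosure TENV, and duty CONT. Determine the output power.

41.2 kW

P_in = V·I = 240 × 209 = 50160 W
P_out = η·P_in = 0.822 × 50160 = 41232 W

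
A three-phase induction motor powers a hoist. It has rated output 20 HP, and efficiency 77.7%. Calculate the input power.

19.2 kW

P_out = 20 × 746 = 14920 W
P_in = P_out/η = 14920/0.777 = 19202 W = 19.2 kW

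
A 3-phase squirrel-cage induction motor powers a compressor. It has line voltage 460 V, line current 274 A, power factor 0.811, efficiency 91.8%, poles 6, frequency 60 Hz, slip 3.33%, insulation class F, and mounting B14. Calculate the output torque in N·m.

1340 N·m

P_in = √3·V·I·cosφ = 1.732 × 460 × 274 × 0.811 = 177042 W
P_out = η·P_in = 0.918 × 177042 = 162525 W
n_s = 120×60/6 = 1200 rpm; n = 1200×(1−0.0333) = 1160 rpm
ω = 2π×1160/60 = 121.5 rad/s
τ = P_out/ω = 162525/121.5 = 1340 N·m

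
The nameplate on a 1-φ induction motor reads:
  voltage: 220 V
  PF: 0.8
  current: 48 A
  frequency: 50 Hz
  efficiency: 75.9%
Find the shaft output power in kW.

6.41 kW

P_in = V·I·cosφ = 220 × 48 × 0.8 = 8448 W
P_out = η·P_in = 0.759 × 8448 = 6412 W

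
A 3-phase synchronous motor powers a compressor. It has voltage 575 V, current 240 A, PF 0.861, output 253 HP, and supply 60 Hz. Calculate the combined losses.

P_in = √3·V·I·cosφ = 1.732×575×240×0.861 = 205793 W
P_out = 253×746 = 188738 W
Losses = P_in − P_out = 205793 − 188738 = 17055 W

17100 W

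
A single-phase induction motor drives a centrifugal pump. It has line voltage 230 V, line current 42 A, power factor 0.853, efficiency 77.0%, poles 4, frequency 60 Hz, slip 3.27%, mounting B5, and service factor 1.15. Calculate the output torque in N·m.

P_in = V·I·cosφ = 230 × 42 × 0.853 = 8240 W
P_out = η·P_in = 0.77 × 8240 = 6345 W
n_s = 120×60/4 = 1800 rpm; n = 1800×(1−0.0327) = 1741 rpm
ω = 2π×1741/60 = 182.3 rad/s
τ = P_out/ω = 6345/182.3 = 34.8 N·m

34.8 N·m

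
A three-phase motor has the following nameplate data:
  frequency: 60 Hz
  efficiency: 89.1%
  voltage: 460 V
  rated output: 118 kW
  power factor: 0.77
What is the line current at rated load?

P_out = 118 kW = 118000 W
P_in = P_out / η = 118000 / 0.891 = 132435 W
I_L = P_in / (√3·V_L·cosφ) = 132435 / (1.732 × 460 × 0.77) = 216 A

216 A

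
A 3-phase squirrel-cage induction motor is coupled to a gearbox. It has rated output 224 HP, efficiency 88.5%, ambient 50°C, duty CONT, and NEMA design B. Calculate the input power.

189 kW

P_out = 224 × 746 = 167104 W
P_in = P_out/η = 167104/0.885 = 188818 W = 189 kW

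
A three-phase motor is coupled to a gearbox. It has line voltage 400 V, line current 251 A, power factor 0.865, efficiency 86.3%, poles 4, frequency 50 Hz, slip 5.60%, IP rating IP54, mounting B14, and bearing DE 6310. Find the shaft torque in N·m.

875 N·m

P_in = √3·V·I·cosφ = 1.732 × 400 × 251 × 0.865 = 150417 W
P_out = η·P_in = 0.863 × 150417 = 129810 W
n_s = 120×50/4 = 1500 rpm; n = 1500×(1−0.056) = 1416 rpm
ω = 2π×1416/60 = 148.3 rad/s
τ = P_out/ω = 129810/148.3 = 875 N·m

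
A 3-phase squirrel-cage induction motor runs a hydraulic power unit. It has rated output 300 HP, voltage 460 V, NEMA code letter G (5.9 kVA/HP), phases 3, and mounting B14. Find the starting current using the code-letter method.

S_LR = 5.9 × 300 = 1770 kVA
I_LR = S_LR/(√3·V_L) = 1770000/(1.732×460) = 2220 A

2220 A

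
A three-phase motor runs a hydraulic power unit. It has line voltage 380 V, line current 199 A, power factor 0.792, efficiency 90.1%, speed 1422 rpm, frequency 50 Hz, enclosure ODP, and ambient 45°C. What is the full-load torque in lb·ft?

463 lb·ft

P_in = √3·V·I·cosφ = 1.732 × 380 × 199 × 0.792 = 103731 W
P_out = η·P_in = 0.901 × 103731 = 93462 W
n = 1422 rpm
ω = 2π×1422/60 = 148.9 rad/s
τ = P_out/ω = 93462/148.9 = 627.7 N·m
In lb·ft: 627.7/1.356 = 463 lb·ft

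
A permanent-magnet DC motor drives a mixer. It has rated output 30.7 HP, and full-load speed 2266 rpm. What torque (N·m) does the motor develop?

P_out = 30.7 × 746 = 22902 W
ω = 2π × 2266/60 = 237.3 rad/s
τ = P_out/ω = 22902/237.3 = 96.5 N·m

96.5 N·m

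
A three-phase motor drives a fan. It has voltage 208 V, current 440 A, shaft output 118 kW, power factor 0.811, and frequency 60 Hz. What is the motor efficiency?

91.8 %

P_out = 118 kW = 118000 W
P_in = √3·V_L·I_L·cosφ = 1.732 × 208 × 440 × 0.811 = 128554 W
η = P_out / P_in = 118000 / 128554 = 0.918 = 91.8%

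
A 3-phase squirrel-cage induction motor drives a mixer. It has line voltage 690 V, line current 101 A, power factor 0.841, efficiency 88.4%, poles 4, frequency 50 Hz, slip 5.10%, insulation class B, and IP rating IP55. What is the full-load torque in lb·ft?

P_in = √3·V·I·cosφ = 1.732 × 690 × 101 × 0.841 = 101511 W
P_out = η·P_in = 0.884 × 101511 = 89736 W
n_s = 120×50/4 = 1500 rpm; n = 1500×(1−0.051) = 1424 rpm
ω = 2π×1424/60 = 149.1 rad/s
τ = P_out/ω = 89736/149.1 = 601.9 N·m
In lb·ft: 601.9/1.356 = 444 lb·ft

444 lb·ft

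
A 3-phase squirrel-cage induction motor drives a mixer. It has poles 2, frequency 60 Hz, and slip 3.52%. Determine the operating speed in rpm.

n_s = 120f/p = 120×60/2 = 3600 rpm
n = n_s(1 − s) = 3600 × (1 − 0.0352) = 3473 rpm

3473 rpm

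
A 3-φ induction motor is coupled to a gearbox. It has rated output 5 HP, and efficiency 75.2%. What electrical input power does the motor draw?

4.96 kW

P_out = 5 × 746 = 3730 W
P_in = P_out/η = 3730/0.752 = 4960 W = 4.96 kW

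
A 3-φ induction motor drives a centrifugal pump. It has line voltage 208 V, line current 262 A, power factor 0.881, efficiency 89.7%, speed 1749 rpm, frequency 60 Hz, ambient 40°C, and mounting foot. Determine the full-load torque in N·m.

P_in = √3·V·I·cosφ = 1.732 × 208 × 262 × 0.881 = 83155 W
P_out = η·P_in = 0.897 × 83155 = 74590 W
n = 1749 rpm
ω = 2π×1749/60 = 183.2 rad/s
τ = P_out/ω = 74590/183.2 = 407 N·m

407 N·m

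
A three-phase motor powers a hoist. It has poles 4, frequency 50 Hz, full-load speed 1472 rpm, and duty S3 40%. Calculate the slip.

n_s = 120f/p = 120×50/4 = 1500 rpm
s = (n_s − n)/n_s = (1500 − 1472)/1500 = 0.0187

1.87 %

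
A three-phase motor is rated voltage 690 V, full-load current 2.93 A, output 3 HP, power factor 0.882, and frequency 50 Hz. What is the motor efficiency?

72.5 %

P_out = 3 × 746 = 2238 W
P_in = √3·V_L·I_L·cosφ = 1.732 × 690 × 2.93 × 0.882 = 3088 W
η = P_out / P_in = 2238 / 3088 = 0.725 = 72.5%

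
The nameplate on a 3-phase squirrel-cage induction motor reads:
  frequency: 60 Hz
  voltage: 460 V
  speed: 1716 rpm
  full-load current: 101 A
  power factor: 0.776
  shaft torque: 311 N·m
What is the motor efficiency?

ω = 2π × 1716/60 = 179.7 rad/s; P_out = τω = 311 × 179.7 = 55887 W
P_in = √3·V_L·I_L·cosφ = 1.732 × 460 × 101 × 0.776 = 62444 W
η = P_out / P_in = 55887 / 62444 = 0.895 = 89.5%

89.5 %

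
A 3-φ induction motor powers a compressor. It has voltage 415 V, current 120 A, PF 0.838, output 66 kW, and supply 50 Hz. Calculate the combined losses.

P_in = √3·V·I·cosφ = 1.732×415×120×0.838 = 72281 W
P_out = 66000 W
Losses = P_in − P_out = 72281 − 66000 = 6281 W

6.28 kW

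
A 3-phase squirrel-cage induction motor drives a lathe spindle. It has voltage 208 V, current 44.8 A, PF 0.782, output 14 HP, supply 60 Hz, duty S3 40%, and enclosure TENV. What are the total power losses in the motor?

P_in = √3·V·I·cosφ = 1.732×208×44.8×0.782 = 12621 W
P_out = 14×746 = 10444 W
Losses = P_in − P_out = 12621 − 10444 = 2177 W

2180 W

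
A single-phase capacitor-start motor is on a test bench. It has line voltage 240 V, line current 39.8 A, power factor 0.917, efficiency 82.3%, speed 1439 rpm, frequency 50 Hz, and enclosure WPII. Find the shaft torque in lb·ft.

P_in = V·I·cosφ = 240 × 39.8 × 0.917 = 8759 W
P_out = η·P_in = 0.823 × 8759 = 7209 W
n = 1439 rpm
ω = 2π×1439/60 = 150.7 rad/s
τ = P_out/ω = 7209/150.7 = 47.84 N·m
In lb·ft: 47.84/1.356 = 35.3 lb·ft

35.3 lb·ft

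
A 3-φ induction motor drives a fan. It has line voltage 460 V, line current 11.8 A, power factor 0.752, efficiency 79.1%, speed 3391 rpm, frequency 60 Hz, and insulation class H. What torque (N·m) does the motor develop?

15.7 N·m

P_in = √3·V·I·cosφ = 1.732 × 460 × 11.8 × 0.752 = 7070 W
P_out = η·P_in = 0.791 × 7070 = 5592 W
n = 3391 rpm
ω = 2π×3391/60 = 355.1 rad/s
τ = P_out/ω = 5592/355.1 = 15.7 N·m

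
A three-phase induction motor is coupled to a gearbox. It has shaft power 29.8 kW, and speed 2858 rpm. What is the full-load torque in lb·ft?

73.4 lb·ft

ω = 2π × 2858/60 = 299.3 rad/s
τ = P/ω = 29800/299.3 = 99.57 N·m
In lb·ft: 99.57/1.356 = 73.4 lb·ft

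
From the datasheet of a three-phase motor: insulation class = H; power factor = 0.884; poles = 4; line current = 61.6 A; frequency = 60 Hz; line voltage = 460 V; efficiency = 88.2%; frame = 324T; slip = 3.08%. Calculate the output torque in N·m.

P_in = √3·V·I·cosφ = 1.732 × 460 × 61.6 × 0.884 = 43385 W
P_out = η·P_in = 0.882 × 43385 = 38266 W
n_s = 120×60/4 = 1800 rpm; n = 1800×(1−0.0308) = 1745 rpm
ω = 2π×1745/60 = 182.7 rad/s
τ = P_out/ω = 38266/182.7 = 209 N·m

209 N·m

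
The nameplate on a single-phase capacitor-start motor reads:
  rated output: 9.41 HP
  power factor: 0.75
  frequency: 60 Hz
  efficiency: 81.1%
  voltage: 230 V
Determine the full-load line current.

P_out = 9.41 × 746 = 7020 W
P_in = P_out / η = 7020 / 0.811 = 8656 W
I = P_in / (V·cosφ) = 8656 / (230 × 0.75) = 50.2 A

50.2 A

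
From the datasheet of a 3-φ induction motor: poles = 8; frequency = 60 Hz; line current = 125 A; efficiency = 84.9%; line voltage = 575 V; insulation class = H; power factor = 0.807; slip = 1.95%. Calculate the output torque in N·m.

923 N·m

P_in = √3·V·I·cosφ = 1.732 × 575 × 125 × 0.807 = 100461 W
P_out = η·P_in = 0.849 × 100461 = 85291 W
n_s = 120×60/8 = 900 rpm; n = 900×(1−0.0195) = 882 rpm
ω = 2π×882/60 = 92.36 rad/s
τ = P_out/ω = 85291/92.36 = 923 N·m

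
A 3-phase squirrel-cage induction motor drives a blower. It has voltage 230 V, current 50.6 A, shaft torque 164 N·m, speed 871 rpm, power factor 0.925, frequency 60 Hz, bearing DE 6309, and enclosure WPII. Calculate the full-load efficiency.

80.2 %

ω = 2π × 871/60 = 91.21 rad/s; P_out = τω = 164 × 91.21 = 14958 W
P_in = √3·V_L·I_L·cosφ = 1.732 × 230 × 50.6 × 0.925 = 18645 W
η = P_out / P_in = 14958 / 18645 = 0.802 = 80.2%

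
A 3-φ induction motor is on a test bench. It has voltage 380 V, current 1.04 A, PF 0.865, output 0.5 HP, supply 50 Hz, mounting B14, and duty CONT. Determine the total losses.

P_in = √3·V·I·cosφ = 1.732×380×1.04×0.865 = 592 W
P_out = 0.5×746 = 373 W
Losses = P_in − P_out = 592 − 373 = 219 W

219 W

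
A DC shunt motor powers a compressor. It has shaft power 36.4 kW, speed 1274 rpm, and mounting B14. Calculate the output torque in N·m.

ω = 2π × 1274/60 = 133.4 rad/s
τ = P/ω = 36400/133.4 = 273 N·m

273 N·m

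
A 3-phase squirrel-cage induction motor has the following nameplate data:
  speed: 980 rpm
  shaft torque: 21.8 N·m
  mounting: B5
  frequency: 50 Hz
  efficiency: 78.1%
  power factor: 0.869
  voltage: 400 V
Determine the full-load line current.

ω = 2π×980/60 = 102.6 rad/s; P_out = τω = 21.8 × 102.6 = 2237 W
P_in = P_out / η = 2237 / 0.781 = 2864 W
I_L = P_in / (√3·V_L·cosφ) = 2864 / (1.732 × 400 × 0.869) = 4.76 A

4.76 A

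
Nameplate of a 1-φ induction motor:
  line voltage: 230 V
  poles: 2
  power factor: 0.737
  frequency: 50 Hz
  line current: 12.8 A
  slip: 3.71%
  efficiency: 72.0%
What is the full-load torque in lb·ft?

3.81 lb·ft

P_in = V·I·cosφ = 230 × 12.8 × 0.737 = 2170 W
P_out = η·P_in = 0.72 × 2170 = 1562 W
n_s = 120×50/2 = 3000 rpm; n = 3000×(1−0.0371) = 2889 rpm
ω = 2π×2889/60 = 302.5 rad/s
τ = P_out/ω = 1562/302.5 = 5.164 N·m
In lb·ft: 5.164/1.356 = 3.81 lb·ft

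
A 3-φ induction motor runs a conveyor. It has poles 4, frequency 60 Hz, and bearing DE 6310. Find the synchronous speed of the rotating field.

n_s = 120f/p = 120×60/4 = 1800 rpm

1800 rpm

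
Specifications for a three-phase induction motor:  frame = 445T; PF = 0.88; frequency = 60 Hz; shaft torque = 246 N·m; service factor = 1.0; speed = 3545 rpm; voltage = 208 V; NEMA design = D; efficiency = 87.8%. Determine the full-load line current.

ω = 2π×3545/60 = 371.2 rad/s; P_out = τω = 246 × 371.2 = 91315 W
P_in = P_out / η = 91315 / 0.878 = 104003 W
I_L = P_in / (√3·V_L·cosφ) = 104003 / (1.732 × 208 × 0.88) = 328 A

328 A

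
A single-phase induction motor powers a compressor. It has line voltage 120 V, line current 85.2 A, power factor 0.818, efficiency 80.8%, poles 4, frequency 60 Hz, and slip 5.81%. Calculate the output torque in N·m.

P_in = V·I·cosφ = 120 × 85.2 × 0.818 = 8363 W
P_out = η·P_in = 0.808 × 8363 = 6757 W
n_s = 120×60/4 = 1800 rpm; n = 1800×(1−0.0581) = 1695 rpm
ω = 2π×1695/60 = 177.5 rad/s
τ = P_out/ω = 6757/177.5 = 38.1 N·m

38.1 N·m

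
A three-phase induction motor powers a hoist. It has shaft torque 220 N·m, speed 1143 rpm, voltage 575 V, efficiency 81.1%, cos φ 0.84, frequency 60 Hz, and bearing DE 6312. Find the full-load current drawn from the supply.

ω = 2π×1143/60 = 119.7 rad/s; P_out = τω = 220 × 119.7 = 26334 W
P_in = P_out / η = 26334 / 0.811 = 32471 W
I_L = P_in / (√3·V_L·cosφ) = 32471 / (1.732 × 575 × 0.84) = 38.8 A

38.8 A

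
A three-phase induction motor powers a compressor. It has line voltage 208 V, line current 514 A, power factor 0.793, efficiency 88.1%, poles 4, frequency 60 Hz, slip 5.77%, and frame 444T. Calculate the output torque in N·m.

728 N·m

P_in = √3·V·I·cosφ = 1.732 × 208 × 514 × 0.793 = 146841 W
P_out = η·P_in = 0.881 × 146841 = 129367 W
n_s = 120×60/4 = 1800 rpm; n = 1800×(1−0.0577) = 1696 rpm
ω = 2π×1696/60 = 177.6 rad/s
τ = P_out/ω = 129367/177.6 = 728 N·m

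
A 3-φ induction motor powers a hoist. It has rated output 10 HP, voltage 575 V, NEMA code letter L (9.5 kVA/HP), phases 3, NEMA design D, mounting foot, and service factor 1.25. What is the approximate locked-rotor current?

S_LR = 9.5 × 10 = 95 kVA
I_LR = S_LR/(√3·V_L) = 95000/(1.732×575) = 95.4 A

95.4 A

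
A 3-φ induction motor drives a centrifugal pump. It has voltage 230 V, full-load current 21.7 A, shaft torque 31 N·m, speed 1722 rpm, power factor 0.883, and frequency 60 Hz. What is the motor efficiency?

ω = 2π × 1722/60 = 180.3 rad/s; P_out = τω = 31 × 180.3 = 5589 W
P_in = √3·V_L·I_L·cosφ = 1.732 × 230 × 21.7 × 0.883 = 7633 W
η = P_out / P_in = 5589 / 7633 = 0.732 = 73.2%

73.2 %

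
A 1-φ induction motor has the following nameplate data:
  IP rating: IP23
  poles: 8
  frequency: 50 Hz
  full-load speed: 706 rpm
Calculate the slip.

5.9 %

n_s = 120f/p = 120×50/8 = 750 rpm
s = (n_s − n)/n_s = (750 − 706)/750 = 0.0587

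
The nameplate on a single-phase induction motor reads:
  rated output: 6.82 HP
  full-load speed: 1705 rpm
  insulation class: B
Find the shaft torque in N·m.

28.5 N·m

P_out = 6.82 × 746 = 5088 W
ω = 2π × 1705/60 = 178.5 rad/s
τ = P_out/ω = 5088/178.5 = 28.5 N·m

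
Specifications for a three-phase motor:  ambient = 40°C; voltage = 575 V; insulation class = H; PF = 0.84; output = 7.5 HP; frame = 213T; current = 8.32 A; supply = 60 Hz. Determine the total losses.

P_in = √3·V·I·cosφ = 1.732×575×8.32×0.84 = 6960 W
P_out = 7.5×746 = 5595 W
Losses = P_in − P_out = 6960 − 5595 = 1365 W

1.37 kW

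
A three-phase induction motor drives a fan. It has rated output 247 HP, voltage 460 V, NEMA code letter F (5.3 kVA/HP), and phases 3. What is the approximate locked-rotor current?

S_LR = 5.3 × 247 = 1309.1 kVA
I_LR = S_LR/(√3·V_L) = 1309100/(1.732×460) = 1640 A

1640 A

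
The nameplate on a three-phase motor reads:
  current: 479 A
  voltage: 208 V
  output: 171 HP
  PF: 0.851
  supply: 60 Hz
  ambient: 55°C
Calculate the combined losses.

19300 W

P_in = √3·V·I·cosφ = 1.732×208×479×0.851 = 146851 W
P_out = 171×746 = 127566 W
Losses = P_in − P_out = 146851 − 127566 = 19285 W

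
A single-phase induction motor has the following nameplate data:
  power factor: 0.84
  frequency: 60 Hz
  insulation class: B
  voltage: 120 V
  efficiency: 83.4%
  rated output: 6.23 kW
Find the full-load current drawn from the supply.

P_out = 6.23 kW = 6230 W
P_in = P_out / η = 6230 / 0.834 = 7470 W
I = P_in / (V·cosφ) = 7470 / (120 × 0.84) = 74.1 A

74.1 A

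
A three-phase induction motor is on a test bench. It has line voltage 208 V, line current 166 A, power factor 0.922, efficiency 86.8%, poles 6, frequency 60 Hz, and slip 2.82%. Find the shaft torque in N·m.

392 N·m

P_in = √3·V·I·cosφ = 1.732 × 208 × 166 × 0.922 = 55138 W
P_out = η·P_in = 0.868 × 55138 = 47860 W
n_s = 120×60/6 = 1200 rpm; n = 1200×(1−0.0282) = 1166 rpm
ω = 2π×1166/60 = 122.1 rad/s
τ = P_out/ω = 47860/122.1 = 392 N·m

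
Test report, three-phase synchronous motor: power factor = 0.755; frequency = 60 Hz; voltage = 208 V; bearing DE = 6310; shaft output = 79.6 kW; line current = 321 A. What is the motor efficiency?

91.2 %

P_out = 79.6 kW = 79600 W
P_in = √3·V_L·I_L·cosφ = 1.732 × 208 × 321 × 0.755 = 87310 W
η = P_out / P_in = 79600 / 87310 = 0.912 = 91.2%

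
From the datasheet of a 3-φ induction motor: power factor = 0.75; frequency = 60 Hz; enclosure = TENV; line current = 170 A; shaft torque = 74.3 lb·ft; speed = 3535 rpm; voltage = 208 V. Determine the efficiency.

τ = 74.3 lb·ft × 1.356 = 100.8 N·m
ω = 2π × 3535/60 = 370.2 rad/s; P_out = τω = 100.8 × 370.2 = 37316 W
P_in = √3·V_L·I_L·cosφ = 1.732 × 208 × 170 × 0.75 = 45933 W
η = P_out / P_in = 37316 / 45933 = 0.812 = 81.2%

81.2 %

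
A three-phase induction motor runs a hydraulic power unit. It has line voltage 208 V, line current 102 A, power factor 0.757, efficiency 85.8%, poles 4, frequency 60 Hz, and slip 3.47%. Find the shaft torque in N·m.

131 N·m

P_in = √3·V·I·cosφ = 1.732 × 208 × 102 × 0.757 = 27817 W
P_out = η·P_in = 0.858 × 27817 = 23867 W
n_s = 120×60/4 = 1800 rpm; n = 1800×(1−0.0347) = 1738 rpm
ω = 2π×1738/60 = 182 rad/s
τ = P_out/ω = 23867/182 = 131 N·m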